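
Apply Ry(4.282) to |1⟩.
-0.8418|0⟩ - 0.5398|1⟩

Ry(4.282) = [[cos(θ/2), −sin(θ/2)], [sin(θ/2), cos(θ/2)]]; θ = 4.282, cos(θ/2) ≈ -0.539804, sin(θ/2) ≈ 0.841791.
With a = amp(|0⟩) = 0 and b = amp(|1⟩) = 1:
new amp(|0⟩) = (-0.539804)·a + (-0.841791)·b = -0.8418
new amp(|1⟩) = (0.841791)·a + (-0.539804)·b = -0.5398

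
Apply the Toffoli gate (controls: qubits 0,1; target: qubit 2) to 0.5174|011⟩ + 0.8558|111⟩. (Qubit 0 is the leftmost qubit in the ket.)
0.5174|011⟩ + 0.8558|110⟩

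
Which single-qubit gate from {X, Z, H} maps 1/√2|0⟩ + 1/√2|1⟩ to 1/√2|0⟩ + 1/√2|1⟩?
X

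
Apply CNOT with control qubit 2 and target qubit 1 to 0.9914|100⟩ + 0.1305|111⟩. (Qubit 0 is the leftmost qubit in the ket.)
0.9914|100⟩ + 0.1305|101⟩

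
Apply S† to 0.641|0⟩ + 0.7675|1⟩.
0.641|0⟩ - 0.7675i|1⟩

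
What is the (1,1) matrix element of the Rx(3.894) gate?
-0.3674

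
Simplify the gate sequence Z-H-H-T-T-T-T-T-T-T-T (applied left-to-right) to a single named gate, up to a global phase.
Z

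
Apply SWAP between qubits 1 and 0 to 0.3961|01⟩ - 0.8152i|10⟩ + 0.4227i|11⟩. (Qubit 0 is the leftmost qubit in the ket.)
-0.8152i|01⟩ + 0.3961|10⟩ + 0.4227i|11⟩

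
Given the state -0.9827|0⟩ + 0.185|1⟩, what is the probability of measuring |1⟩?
0.03423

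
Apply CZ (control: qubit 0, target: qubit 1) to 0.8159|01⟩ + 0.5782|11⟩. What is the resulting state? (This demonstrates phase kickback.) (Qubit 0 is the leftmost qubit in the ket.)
0.8159|01⟩ - 0.5782|11⟩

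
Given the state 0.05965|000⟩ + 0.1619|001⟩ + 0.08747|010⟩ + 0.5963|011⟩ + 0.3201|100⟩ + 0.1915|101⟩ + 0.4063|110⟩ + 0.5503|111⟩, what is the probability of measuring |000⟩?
0.003558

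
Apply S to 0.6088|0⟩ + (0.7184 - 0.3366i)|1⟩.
0.6088|0⟩ + (0.3366 + 0.7184i)|1⟩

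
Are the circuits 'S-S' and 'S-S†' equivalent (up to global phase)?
No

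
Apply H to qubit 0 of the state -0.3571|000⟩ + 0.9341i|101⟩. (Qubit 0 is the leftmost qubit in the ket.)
-0.2525|000⟩ + 0.6605i|001⟩ - 0.2525|100⟩ - 0.6605i|101⟩

H on qubit 0 mixes each pair of kets that differ only in qubit 0: amplitudes (a, b) of (|…0…⟩, |…1…⟩) become ((a + b)/√2, (a − b)/√2). Kets absent from the input have amplitude 0.
(|000⟩, |100⟩): (a, b) = (-0.3571, 0) → (-0.2525, -0.2525)
(|001⟩, |101⟩): (a, b) = (0, 0.9341i) → (0.6605i, -0.6605i)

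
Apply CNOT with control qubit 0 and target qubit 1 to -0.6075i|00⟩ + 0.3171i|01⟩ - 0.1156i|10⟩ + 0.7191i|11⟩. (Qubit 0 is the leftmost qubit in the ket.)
-0.6075i|00⟩ + 0.3171i|01⟩ + 0.7191i|10⟩ - 0.1156i|11⟩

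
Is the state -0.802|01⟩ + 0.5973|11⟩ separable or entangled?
Separable

Writing the state as a|00⟩ + b|01⟩ + c|10⟩ + d|11⟩, it is a product state iff ad − bc = 0.
Here (a, b, c, d) = (0, -0.802, 0, 0.5973): ad − bc = (0)(0.5973) − (-0.802)(0) = 0, so the state is separable.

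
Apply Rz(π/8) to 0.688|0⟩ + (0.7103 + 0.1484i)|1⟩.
(0.6748 - 0.1342i)|0⟩ + (0.6677 + 0.2841i)|1⟩

Rz(π/8) = [[e^(−iθ/2), 0], [0, e^(iθ/2)]] with e^(±iθ/2) = cos(θ/2) ± i·sin(θ/2); θ = π/8, cos(θ/2) ≈ 0.980785, sin(θ/2) ≈ 0.19509.
With a = amp(|0⟩) = 0.688 and b = amp(|1⟩) = (0.7103 + 0.1484i):
new amp(|0⟩) = (0.980785 - 0.19509i)·a = (0.6748 - 0.1342i)
new amp(|1⟩) = (0.980785 + 0.19509i)·b = (0.6677 + 0.2841i)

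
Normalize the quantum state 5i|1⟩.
i|1⟩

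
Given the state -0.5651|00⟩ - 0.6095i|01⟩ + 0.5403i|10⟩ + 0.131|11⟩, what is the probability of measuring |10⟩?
0.2919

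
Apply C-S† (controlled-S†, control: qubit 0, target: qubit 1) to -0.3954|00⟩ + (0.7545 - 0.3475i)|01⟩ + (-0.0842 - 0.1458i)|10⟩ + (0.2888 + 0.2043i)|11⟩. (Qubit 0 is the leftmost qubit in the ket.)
-0.3954|00⟩ + (0.7545 - 0.3475i)|01⟩ + (-0.0842 - 0.1458i)|10⟩ + (0.2043 - 0.2888i)|11⟩

C-S† leaves the control-|0⟩ kets |00⟩, |01⟩ unchanged and applies S† to qubit 1 on the control-|1⟩ pair (|10⟩, |11⟩).
S† = [[1, 0], [0, -i]].
With a = amp(|10⟩) = (-0.0842 - 0.1458i) and b = amp(|11⟩) = (0.2888 + 0.2043i):
new amp(|10⟩) = (1)·a = (-0.0842 - 0.1458i)
new amp(|11⟩) = (-i)·b = (0.2043 - 0.2888i)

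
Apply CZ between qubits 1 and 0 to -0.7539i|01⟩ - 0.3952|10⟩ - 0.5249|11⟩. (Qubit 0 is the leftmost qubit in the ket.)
-0.7539i|01⟩ - 0.3952|10⟩ + 0.5249|11⟩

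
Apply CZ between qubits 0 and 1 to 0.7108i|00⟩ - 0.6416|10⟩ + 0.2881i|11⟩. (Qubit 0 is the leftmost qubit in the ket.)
0.7108i|00⟩ - 0.6416|10⟩ - 0.2881i|11⟩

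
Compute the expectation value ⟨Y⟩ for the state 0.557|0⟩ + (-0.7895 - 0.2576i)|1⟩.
-0.287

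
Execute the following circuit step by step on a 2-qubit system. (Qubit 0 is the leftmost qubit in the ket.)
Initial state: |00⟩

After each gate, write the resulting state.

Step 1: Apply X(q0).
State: |10⟩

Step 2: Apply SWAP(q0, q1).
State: |01⟩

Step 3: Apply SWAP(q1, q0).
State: |10⟩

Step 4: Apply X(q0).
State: |00⟩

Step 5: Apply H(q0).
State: 1/√2|00⟩ + 1/√2|10⟩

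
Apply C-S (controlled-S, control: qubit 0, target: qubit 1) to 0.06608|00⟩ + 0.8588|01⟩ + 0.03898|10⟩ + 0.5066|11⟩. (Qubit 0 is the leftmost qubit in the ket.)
0.06608|00⟩ + 0.8588|01⟩ + 0.03898|10⟩ + 0.5066i|11⟩

C-S leaves the control-|0⟩ kets |00⟩, |01⟩ unchanged and applies S to qubit 1 on the control-|1⟩ pair (|10⟩, |11⟩).
S = [[1, 0], [0, i]].
With a = amp(|10⟩) = 0.03898 and b = amp(|11⟩) = 0.5066:
new amp(|10⟩) = (1)·a = 0.03898
new amp(|11⟩) = (i)·b = 0.5066i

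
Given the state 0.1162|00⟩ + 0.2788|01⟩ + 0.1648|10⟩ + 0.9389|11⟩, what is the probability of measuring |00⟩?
0.0135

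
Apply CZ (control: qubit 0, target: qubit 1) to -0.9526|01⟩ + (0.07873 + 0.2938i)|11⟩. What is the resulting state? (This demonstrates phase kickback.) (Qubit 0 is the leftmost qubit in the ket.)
-0.9526|01⟩ + (-0.07873 - 0.2938i)|11⟩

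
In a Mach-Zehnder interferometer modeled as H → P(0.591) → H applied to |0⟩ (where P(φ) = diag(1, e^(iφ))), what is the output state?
(0.9152 + 0.2786i)|0⟩ + (0.08481 - 0.2786i)|1⟩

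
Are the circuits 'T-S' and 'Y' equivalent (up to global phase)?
No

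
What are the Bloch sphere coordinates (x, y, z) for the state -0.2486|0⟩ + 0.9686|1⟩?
(-0.4816, 0, -0.8764)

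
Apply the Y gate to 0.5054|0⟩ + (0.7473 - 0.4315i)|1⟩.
(-0.4315 - 0.7473i)|0⟩ + 0.5054i|1⟩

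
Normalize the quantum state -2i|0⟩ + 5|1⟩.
-0.3714i|0⟩ + 0.9285|1⟩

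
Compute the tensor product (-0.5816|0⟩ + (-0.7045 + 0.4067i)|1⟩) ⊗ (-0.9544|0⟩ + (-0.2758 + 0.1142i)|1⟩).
0.5551|00⟩ + (0.1604 - 0.06642i)|01⟩ + (0.6724 - 0.3882i)|10⟩ + (0.1479 - 0.1926i)|11⟩

amp(|b₁b₂…⟩) = product of the factor amplitudes for bits b₁, b₂, …; only kets whose every factor amplitude is nonzero survive.
|00⟩: (-0.5816)(-0.9544) = 0.5551
|01⟩: (-0.5816)(-0.2758 + 0.1142i) = (0.1604 - 0.06642i)
|10⟩: (-0.7045 + 0.4067i)(-0.9544) = (0.6724 - 0.3882i)
|11⟩: (-0.7045 + 0.4067i)(-0.2758 + 0.1142i) = (0.1479 - 0.1926i)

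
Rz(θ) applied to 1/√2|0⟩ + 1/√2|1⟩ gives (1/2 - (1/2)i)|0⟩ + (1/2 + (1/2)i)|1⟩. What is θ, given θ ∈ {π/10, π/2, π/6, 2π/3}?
π/2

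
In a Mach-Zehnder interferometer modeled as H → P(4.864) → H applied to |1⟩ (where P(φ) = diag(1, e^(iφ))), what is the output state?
(0.4245 + 0.4943i)|0⟩ + (0.5755 - 0.4943i)|1⟩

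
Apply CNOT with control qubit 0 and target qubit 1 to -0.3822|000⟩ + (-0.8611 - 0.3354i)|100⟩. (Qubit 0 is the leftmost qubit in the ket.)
-0.3822|000⟩ + (-0.8611 - 0.3354i)|110⟩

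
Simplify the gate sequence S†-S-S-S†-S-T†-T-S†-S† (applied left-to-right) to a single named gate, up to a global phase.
S†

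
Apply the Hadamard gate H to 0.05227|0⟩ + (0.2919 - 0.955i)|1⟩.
(0.2434 - 0.6753i)|0⟩ + (-0.1694 + 0.6753i)|1⟩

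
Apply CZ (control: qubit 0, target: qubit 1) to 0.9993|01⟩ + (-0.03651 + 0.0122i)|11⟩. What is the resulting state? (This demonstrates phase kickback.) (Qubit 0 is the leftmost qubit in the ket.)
0.9993|01⟩ + (0.03651 - 0.0122i)|11⟩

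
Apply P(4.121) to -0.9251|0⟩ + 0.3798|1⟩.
-0.9251|0⟩ + (-0.2117 - 0.3153i)|1⟩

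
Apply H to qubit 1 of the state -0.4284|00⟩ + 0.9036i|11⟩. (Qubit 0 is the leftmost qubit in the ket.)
-0.3029|00⟩ - 0.3029|01⟩ + 0.6389i|10⟩ - 0.6389i|11⟩

H on qubit 1 mixes each pair of kets that differ only in qubit 1: amplitudes (a, b) of (|…0…⟩, |…1…⟩) become ((a + b)/√2, (a − b)/√2). Kets absent from the input have amplitude 0.
(|00⟩, |01⟩): (a, b) = (-0.4284, 0) → (-0.3029, -0.3029)
(|10⟩, |11⟩): (a, b) = (0, 0.9036i) → (0.6389i, -0.6389i)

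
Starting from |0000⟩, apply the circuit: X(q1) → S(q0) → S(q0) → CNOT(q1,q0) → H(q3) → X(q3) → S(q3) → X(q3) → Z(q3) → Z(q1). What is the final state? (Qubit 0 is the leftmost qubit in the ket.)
-(1/√2)i|1100⟩ + 1/√2|1101⟩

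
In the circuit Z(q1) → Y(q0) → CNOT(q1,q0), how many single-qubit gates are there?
2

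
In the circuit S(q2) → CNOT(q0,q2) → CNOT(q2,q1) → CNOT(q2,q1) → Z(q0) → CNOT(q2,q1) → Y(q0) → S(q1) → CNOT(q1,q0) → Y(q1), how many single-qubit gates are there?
5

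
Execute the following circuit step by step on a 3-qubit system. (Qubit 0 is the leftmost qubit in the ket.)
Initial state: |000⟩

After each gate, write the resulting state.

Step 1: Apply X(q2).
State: |001⟩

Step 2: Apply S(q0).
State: |001⟩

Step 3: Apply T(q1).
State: |001⟩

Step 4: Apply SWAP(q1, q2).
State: |010⟩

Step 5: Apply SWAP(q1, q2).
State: |001⟩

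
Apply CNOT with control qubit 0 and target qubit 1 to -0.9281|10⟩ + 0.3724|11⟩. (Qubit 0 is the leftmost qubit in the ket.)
0.3724|10⟩ - 0.9281|11⟩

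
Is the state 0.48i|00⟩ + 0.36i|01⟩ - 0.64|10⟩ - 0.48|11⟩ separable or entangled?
Separable

Writing the state as a|00⟩ + b|01⟩ + c|10⟩ + d|11⟩, it is a product state iff ad − bc = 0.
Here (a, b, c, d) = (0.48i, 0.36i, -0.64, -0.48): ad − bc = (0.48i)(-0.48) − (0.36i)(-0.64) = 0, so the state is separable.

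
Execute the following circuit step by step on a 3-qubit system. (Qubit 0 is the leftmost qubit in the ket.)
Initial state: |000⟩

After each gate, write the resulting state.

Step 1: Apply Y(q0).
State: i|100⟩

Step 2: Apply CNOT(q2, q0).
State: i|100⟩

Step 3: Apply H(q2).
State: (1/√2)i|100⟩ + (1/√2)i|101⟩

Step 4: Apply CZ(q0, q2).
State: (1/√2)i|100⟩ - (1/√2)i|101⟩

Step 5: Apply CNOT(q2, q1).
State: (1/√2)i|100⟩ - (1/√2)i|111⟩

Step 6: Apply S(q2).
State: (1/√2)i|100⟩ + 1/√2|111⟩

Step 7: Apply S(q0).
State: -1/√2|100⟩ + (1/√2)i|111⟩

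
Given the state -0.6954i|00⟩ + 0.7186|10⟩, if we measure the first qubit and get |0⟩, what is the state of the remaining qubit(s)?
-i|0⟩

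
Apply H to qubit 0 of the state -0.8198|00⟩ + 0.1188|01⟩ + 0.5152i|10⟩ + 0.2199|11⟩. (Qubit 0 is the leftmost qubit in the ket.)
(-0.5797 + 0.3643i)|00⟩ + 0.2395|01⟩ + (-0.5797 - 0.3643i)|10⟩ - 0.07149|11⟩

H on qubit 0 mixes each pair of kets that differ only in qubit 0: amplitudes (a, b) of (|…0…⟩, |…1…⟩) become ((a + b)/√2, (a − b)/√2). Kets absent from the input have amplitude 0.
(|00⟩, |10⟩): (a, b) = (-0.8198, 0.5152i) → ((-0.5797 + 0.3643i), (-0.5797 - 0.3643i))
(|01⟩, |11⟩): (a, b) = (0.1188, 0.2199) → (0.2395, -0.07149)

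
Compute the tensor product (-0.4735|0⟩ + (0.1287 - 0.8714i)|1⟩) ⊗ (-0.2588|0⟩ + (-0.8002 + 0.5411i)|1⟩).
0.1225|00⟩ + (0.3789 - 0.2562i)|01⟩ + (-0.03331 + 0.2255i)|10⟩ + (0.3685 + 0.7669i)|11⟩

amp(|b₁b₂…⟩) = product of the factor amplitudes for bits b₁, b₂, …; only kets whose every factor amplitude is nonzero survive.
|00⟩: (-0.4735)(-0.2588) = 0.1225
|01⟩: (-0.4735)(-0.8002 + 0.5411i) = (0.3789 - 0.2562i)
|10⟩: (0.1287 - 0.8714i)(-0.2588) = (-0.03331 + 0.2255i)
|11⟩: (0.1287 - 0.8714i)(-0.8002 + 0.5411i) = (0.3685 + 0.7669i)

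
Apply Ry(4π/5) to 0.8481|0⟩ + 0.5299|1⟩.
-0.2419|0⟩ + 0.9703|1⟩

Ry(4π/5) = [[cos(θ/2), −sin(θ/2)], [sin(θ/2), cos(θ/2)]]; θ = 4π/5, cos(θ/2) ≈ 0.309017, sin(θ/2) ≈ 0.951057.
With a = amp(|0⟩) = 0.8481 and b = amp(|1⟩) = 0.5299:
new amp(|0⟩) = (0.309017)·a + (-0.951057)·b = -0.2419
new amp(|1⟩) = (0.951057)·a + (0.309017)·b = 0.9703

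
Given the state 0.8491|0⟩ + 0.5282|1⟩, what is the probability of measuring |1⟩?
0.279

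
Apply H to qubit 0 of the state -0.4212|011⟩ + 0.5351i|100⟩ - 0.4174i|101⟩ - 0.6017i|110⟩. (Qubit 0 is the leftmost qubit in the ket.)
0.3784i|000⟩ - 0.2951i|001⟩ - 0.4255i|010⟩ - 0.2978|011⟩ - 0.3784i|100⟩ + 0.2951i|101⟩ + 0.4255i|110⟩ - 0.2978|111⟩

H on qubit 0 mixes each pair of kets that differ only in qubit 0: amplitudes (a, b) of (|…0…⟩, |…1…⟩) become ((a + b)/√2, (a − b)/√2). Kets absent from the input have amplitude 0.
(|000⟩, |100⟩): (a, b) = (0, 0.5351i) → (0.3784i, -0.3784i)
(|001⟩, |101⟩): (a, b) = (0, -0.4174i) → (-0.2951i, 0.2951i)
(|010⟩, |110⟩): (a, b) = (0, -0.6017i) → (-0.4255i, 0.4255i)
(|011⟩, |111⟩): (a, b) = (-0.4212, 0) → (-0.2978, -0.2978)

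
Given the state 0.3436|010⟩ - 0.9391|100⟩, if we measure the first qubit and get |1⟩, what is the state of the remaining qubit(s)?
-|00⟩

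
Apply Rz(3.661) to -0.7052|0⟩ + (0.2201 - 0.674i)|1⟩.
(0.1811 + 0.6816i)|0⟩ + (0.5949 + 0.3858i)|1⟩

Rz(3.661) = [[e^(−iθ/2), 0], [0, e^(iθ/2)]] with e^(±iθ/2) = cos(θ/2) ± i·sin(θ/2); θ = 3.661, cos(θ/2) ≈ -0.256794, sin(θ/2) ≈ 0.966466.
With a = amp(|0⟩) = -0.7052 and b = amp(|1⟩) = (0.2201 - 0.674i):
new amp(|0⟩) = (-0.256794 - 0.966466i)·a = (0.1811 + 0.6816i)
new amp(|1⟩) = (-0.256794 + 0.966466i)·b = (0.5949 + 0.3858i)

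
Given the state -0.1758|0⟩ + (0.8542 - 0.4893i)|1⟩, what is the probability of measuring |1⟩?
0.9691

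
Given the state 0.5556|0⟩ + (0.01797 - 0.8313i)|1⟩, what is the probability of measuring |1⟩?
0.6914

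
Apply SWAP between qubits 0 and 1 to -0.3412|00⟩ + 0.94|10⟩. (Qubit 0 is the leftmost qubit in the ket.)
-0.3412|00⟩ + 0.94|01⟩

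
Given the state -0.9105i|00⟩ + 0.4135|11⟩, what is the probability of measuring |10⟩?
0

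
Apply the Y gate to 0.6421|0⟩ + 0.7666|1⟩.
-0.7666i|0⟩ + 0.6421i|1⟩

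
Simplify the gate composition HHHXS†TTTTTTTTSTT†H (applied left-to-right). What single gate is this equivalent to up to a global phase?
Z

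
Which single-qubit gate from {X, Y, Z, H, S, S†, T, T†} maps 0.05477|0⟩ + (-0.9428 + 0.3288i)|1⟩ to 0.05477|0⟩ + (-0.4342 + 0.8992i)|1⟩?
T†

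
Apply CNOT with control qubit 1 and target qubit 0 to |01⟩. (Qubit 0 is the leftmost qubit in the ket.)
|11⟩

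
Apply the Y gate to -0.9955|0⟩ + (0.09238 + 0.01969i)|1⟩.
(0.01969 - 0.09238i)|0⟩ - 0.9955i|1⟩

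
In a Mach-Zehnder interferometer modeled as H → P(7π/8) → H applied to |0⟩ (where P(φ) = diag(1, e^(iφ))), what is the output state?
(0.03806 + 0.1913i)|0⟩ + (0.9619 - 0.1913i)|1⟩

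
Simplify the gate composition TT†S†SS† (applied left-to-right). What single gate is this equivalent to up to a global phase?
S†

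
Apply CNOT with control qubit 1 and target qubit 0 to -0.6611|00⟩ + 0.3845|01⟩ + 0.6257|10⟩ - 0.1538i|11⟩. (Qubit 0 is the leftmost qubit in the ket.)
-0.6611|00⟩ - 0.1538i|01⟩ + 0.6257|10⟩ + 0.3845|11⟩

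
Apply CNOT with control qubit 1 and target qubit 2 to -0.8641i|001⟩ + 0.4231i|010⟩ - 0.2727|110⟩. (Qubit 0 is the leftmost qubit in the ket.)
-0.8641i|001⟩ + 0.4231i|011⟩ - 0.2727|111⟩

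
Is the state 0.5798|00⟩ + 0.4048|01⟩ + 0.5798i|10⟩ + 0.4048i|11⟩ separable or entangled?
Separable

Writing the state as a|00⟩ + b|01⟩ + c|10⟩ + d|11⟩, it is a product state iff ad − bc = 0.
Here (a, b, c, d) = (0.5798, 0.4048, 0.5798i, 0.4048i): ad − bc = (0.5798)(0.4048i) − (0.4048)(0.5798i) = 0, so the state is separable.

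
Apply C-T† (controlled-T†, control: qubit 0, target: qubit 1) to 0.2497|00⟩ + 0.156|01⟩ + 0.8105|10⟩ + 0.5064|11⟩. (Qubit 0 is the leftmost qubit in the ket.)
0.2497|00⟩ + 0.156|01⟩ + 0.8105|10⟩ + (0.3581 - 0.3581i)|11⟩

C-T† leaves the control-|0⟩ kets |00⟩, |01⟩ unchanged and applies T† to qubit 1 on the control-|1⟩ pair (|10⟩, |11⟩).
T† = [[1, 0], [0, (1/√2 - (1/√2)i)]].
With a = amp(|10⟩) = 0.8105 and b = amp(|11⟩) = 0.5064:
new amp(|10⟩) = (1)·a = 0.8105
new amp(|11⟩) = (1/√2 - (1/√2)i)·b = (0.3581 - 0.3581i)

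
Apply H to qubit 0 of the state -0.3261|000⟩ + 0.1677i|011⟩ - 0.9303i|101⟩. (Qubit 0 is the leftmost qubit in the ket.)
-0.2306|000⟩ - 0.6578i|001⟩ + 0.1186i|011⟩ - 0.2306|100⟩ + 0.6578i|101⟩ + 0.1186i|111⟩

H on qubit 0 mixes each pair of kets that differ only in qubit 0: amplitudes (a, b) of (|…0…⟩, |…1…⟩) become ((a + b)/√2, (a − b)/√2). Kets absent from the input have amplitude 0.
(|000⟩, |100⟩): (a, b) = (-0.3261, 0) → (-0.2306, -0.2306)
(|001⟩, |101⟩): (a, b) = (0, -0.9303i) → (-0.6578i, 0.6578i)
(|011⟩, |111⟩): (a, b) = (0.1677i, 0) → (0.1186i, 0.1186i)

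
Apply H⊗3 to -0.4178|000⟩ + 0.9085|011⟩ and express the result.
0.1735|000⟩ - 0.4689|001⟩ - 0.4689|010⟩ + 0.1735|011⟩ + 0.1735|100⟩ - 0.4689|101⟩ - 0.4689|110⟩ + 0.1735|111⟩

H⊗3 gives amp(|y⟩) = (1/2√2) Σ_x (−1)^(x·y) amp(|x⟩), where x·y is the number of positions in which both x and y have a 1.
|000⟩: (-0.4178 + 0.9085)/(2√2) = 0.1735
|001⟩: (-0.4178 - 0.9085)/(2√2) = -0.4689
|010⟩: (-0.4178 - 0.9085)/(2√2) = -0.4689
|011⟩: (-0.4178 + 0.9085)/(2√2) = 0.1735
|100⟩: (-0.4178 + 0.9085)/(2√2) = 0.1735
|101⟩: (-0.4178 - 0.9085)/(2√2) = -0.4689
|110⟩: (-0.4178 - 0.9085)/(2√2) = -0.4689
|111⟩: (-0.4178 + 0.9085)/(2√2) = 0.1735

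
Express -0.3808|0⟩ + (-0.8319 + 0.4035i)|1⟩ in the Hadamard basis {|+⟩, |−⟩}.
(-0.8575 + 0.2853i)|+⟩ + (0.319 - 0.2853i)|−⟩

With |ψ⟩ = α|0⟩ + β|1⟩, the Hadamard-basis coefficients are ⟨+|ψ⟩ = (α + β)/√2 and ⟨−|ψ⟩ = (α − β)/√2.
Here α = -0.3808, β = (-0.8319 + 0.4035i): (α + β)/√2 = (-0.8575 + 0.2853i), (α − β)/√2 = (0.319 - 0.2853i).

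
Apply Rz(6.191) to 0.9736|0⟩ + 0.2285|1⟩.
(-0.9726 - 0.04486i)|0⟩ + (-0.2283 + 0.01053i)|1⟩

Rz(6.191) = [[e^(−iθ/2), 0], [0, e^(iθ/2)]] with e^(±iθ/2) = cos(θ/2) ± i·sin(θ/2); θ = 6.191, cos(θ/2) ≈ -0.998938, sin(θ/2) ≈ 0.0460763.
With a = amp(|0⟩) = 0.9736 and b = amp(|1⟩) = 0.2285:
new amp(|0⟩) = (-0.998938 - 0.0460763i)·a = (-0.9726 - 0.04486i)
new amp(|1⟩) = (-0.998938 + 0.0460763i)·b = (-0.2283 + 0.01053i)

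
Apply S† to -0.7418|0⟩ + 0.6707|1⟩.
-0.7418|0⟩ - 0.6707i|1⟩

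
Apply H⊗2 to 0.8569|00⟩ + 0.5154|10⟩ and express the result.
0.6862|00⟩ + 0.6862|01⟩ + 0.1708|10⟩ + 0.1708|11⟩

H⊗2 gives amp(|y⟩) = (1/2) Σ_x (−1)^(x·y) amp(|x⟩), where x·y is the number of positions in which both x and y have a 1.
|00⟩: (0.8569 + 0.5154)/2 = 0.6862
|01⟩: (0.8569 + 0.5154)/2 = 0.6862
|10⟩: (0.8569 - 0.5154)/2 = 0.1708
|11⟩: (0.8569 - 0.5154)/2 = 0.1708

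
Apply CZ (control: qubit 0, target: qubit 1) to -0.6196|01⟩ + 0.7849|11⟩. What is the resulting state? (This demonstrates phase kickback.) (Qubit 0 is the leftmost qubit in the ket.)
-0.6196|01⟩ - 0.7849|11⟩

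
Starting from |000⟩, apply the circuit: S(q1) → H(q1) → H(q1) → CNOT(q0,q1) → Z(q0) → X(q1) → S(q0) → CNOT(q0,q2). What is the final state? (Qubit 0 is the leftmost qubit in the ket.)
|010⟩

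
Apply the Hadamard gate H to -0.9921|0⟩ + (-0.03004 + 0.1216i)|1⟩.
(-0.7228 + 0.08598i)|0⟩ + (-0.6803 - 0.08598i)|1⟩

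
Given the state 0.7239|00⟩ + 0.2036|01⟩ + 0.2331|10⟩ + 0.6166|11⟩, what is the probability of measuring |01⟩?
0.04145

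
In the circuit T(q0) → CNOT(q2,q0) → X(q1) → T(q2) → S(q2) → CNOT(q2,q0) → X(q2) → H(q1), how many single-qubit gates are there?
6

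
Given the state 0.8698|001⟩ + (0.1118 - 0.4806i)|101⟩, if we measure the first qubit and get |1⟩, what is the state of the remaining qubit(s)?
(0.2266 - 0.974i)|01⟩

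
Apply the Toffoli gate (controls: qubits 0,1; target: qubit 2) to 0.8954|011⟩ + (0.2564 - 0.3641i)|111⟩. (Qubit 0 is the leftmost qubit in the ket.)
0.8954|011⟩ + (0.2564 - 0.3641i)|110⟩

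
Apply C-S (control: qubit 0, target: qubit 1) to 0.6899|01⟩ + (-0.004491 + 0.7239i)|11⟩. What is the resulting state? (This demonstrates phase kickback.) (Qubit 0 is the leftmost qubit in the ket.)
0.6899|01⟩ + (-0.7239 - 0.004491i)|11⟩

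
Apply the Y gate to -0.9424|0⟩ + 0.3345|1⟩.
-0.3345i|0⟩ - 0.9424i|1⟩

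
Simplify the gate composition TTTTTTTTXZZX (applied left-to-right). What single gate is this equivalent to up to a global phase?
I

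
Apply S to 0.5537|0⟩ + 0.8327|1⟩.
0.5537|0⟩ + 0.8327i|1⟩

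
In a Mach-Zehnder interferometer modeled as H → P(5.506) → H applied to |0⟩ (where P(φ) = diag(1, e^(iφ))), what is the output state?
(0.8564 - 0.3506i)|0⟩ + (0.1436 + 0.3506i)|1⟩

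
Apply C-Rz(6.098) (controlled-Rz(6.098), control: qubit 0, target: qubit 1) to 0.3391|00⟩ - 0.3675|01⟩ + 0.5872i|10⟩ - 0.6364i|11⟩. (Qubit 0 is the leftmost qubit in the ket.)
0.3391|00⟩ - 0.3675|01⟩ + (0.05429 - 0.5847i)|10⟩ + (0.05884 + 0.6337i)|11⟩

C-Rz(6.098) leaves the control-|0⟩ kets |00⟩, |01⟩ unchanged and applies Rz(6.098) to qubit 1 on the control-|1⟩ pair (|10⟩, |11⟩).
Rz(6.098) = [[e^(−iθ/2), 0], [0, e^(iθ/2)]] with e^(±iθ/2) = cos(θ/2) ± i·sin(θ/2); θ = 6.098, cos(θ/2) ≈ -0.995716, sin(θ/2) ≈ 0.0924604.
With a = amp(|10⟩) = 0.5872i and b = amp(|11⟩) = -0.6364i:
new amp(|10⟩) = (-0.995716 - 0.0924604i)·a = (0.05429 - 0.5847i)
new amp(|11⟩) = (-0.995716 + 0.0924604i)·b = (0.05884 + 0.6337i)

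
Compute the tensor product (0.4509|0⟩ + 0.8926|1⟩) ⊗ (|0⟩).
0.4509|00⟩ + 0.8926|10⟩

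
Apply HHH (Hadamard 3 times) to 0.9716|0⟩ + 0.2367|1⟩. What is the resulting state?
0.8544|0⟩ + 0.5197|1⟩

H² = I, so H^3 = H: a single Hadamard. With (a, b) = (0.9716, 0.2367), H gives ((a + b)/√2, (a − b)/√2) = (0.8544, 0.5197).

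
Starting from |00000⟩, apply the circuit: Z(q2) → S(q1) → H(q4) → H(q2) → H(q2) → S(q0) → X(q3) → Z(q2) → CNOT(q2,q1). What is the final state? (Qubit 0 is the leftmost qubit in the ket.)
1/√2|00010⟩ + 1/√2|00011⟩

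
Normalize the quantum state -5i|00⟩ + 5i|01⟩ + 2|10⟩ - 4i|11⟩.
-0.5976i|00⟩ + 0.5976i|01⟩ + 0.239|10⟩ - 0.4781i|11⟩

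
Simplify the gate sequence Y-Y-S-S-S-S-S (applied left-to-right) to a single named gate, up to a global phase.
S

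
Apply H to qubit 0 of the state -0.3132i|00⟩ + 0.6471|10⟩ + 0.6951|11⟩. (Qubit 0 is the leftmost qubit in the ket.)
(0.4576 - 0.2215i)|00⟩ + 0.4915|01⟩ + (-0.4576 - 0.2215i)|10⟩ - 0.4915|11⟩

H on qubit 0 mixes each pair of kets that differ only in qubit 0: amplitudes (a, b) of (|…0…⟩, |…1…⟩) become ((a + b)/√2, (a − b)/√2). Kets absent from the input have amplitude 0.
(|00⟩, |10⟩): (a, b) = (-0.3132i, 0.6471) → ((0.4576 - 0.2215i), (-0.4576 - 0.2215i))
(|01⟩, |11⟩): (a, b) = (0, 0.6951) → (0.4915, -0.4915)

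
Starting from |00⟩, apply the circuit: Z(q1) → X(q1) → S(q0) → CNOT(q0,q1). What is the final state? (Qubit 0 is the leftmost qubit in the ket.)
|01⟩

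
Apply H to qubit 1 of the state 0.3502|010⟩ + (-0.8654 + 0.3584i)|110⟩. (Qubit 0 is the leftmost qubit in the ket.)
0.2476|000⟩ - 0.2476|010⟩ + (-0.6119 + 0.2534i)|100⟩ + (0.6119 - 0.2534i)|110⟩

H on qubit 1 mixes each pair of kets that differ only in qubit 1: amplitudes (a, b) of (|…0…⟩, |…1…⟩) become ((a + b)/√2, (a − b)/√2). Kets absent from the input have amplitude 0.
(|000⟩, |010⟩): (a, b) = (0, 0.3502) → (0.2476, -0.2476)
(|100⟩, |110⟩): (a, b) = (0, (-0.8654 + 0.3584i)) → ((-0.6119 + 0.2534i), (0.6119 - 0.2534i))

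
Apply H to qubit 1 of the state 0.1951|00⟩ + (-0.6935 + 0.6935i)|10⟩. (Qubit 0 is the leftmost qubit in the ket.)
0.138|00⟩ + 0.138|01⟩ + (-0.4904 + 0.4904i)|10⟩ + (-0.4904 + 0.4904i)|11⟩

H on qubit 1 mixes each pair of kets that differ only in qubit 1: amplitudes (a, b) of (|…0…⟩, |…1…⟩) become ((a + b)/√2, (a − b)/√2). Kets absent from the input have amplitude 0.
(|00⟩, |01⟩): (a, b) = (0.1951, 0) → (0.138, 0.138)
(|10⟩, |11⟩): (a, b) = ((-0.6935 + 0.6935i), 0) → ((-0.4904 + 0.4904i), (-0.4904 + 0.4904i))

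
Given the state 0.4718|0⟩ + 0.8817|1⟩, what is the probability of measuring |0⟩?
0.2226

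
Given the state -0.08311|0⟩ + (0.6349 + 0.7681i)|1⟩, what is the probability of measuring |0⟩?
0.006907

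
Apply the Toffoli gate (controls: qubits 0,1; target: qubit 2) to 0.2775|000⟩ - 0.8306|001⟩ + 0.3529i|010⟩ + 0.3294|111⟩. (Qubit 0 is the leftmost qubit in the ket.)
0.2775|000⟩ - 0.8306|001⟩ + 0.3529i|010⟩ + 0.3294|110⟩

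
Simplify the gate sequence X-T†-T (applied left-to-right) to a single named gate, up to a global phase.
X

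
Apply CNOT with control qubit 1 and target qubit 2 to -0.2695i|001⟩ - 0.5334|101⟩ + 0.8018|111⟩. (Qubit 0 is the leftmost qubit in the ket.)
-0.2695i|001⟩ - 0.5334|101⟩ + 0.8018|110⟩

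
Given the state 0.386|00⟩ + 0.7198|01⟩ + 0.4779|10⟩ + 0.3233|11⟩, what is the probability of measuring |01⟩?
0.5181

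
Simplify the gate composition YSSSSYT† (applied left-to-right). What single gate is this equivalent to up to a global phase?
T†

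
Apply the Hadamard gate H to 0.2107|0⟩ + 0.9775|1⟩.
0.8402|0⟩ - 0.5422|1⟩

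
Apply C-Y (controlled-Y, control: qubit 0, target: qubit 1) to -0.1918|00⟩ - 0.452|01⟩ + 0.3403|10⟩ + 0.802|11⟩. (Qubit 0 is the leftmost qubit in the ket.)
-0.1918|00⟩ - 0.452|01⟩ - 0.802i|10⟩ + 0.3403i|11⟩

C-Y leaves the control-|0⟩ kets |00⟩, |01⟩ unchanged and applies Y to qubit 1 on the control-|1⟩ pair (|10⟩, |11⟩).
Y = [[0, -i], [i, 0]].
With a = amp(|10⟩) = 0.3403 and b = amp(|11⟩) = 0.802:
new amp(|10⟩) = (-i)·b = -0.802i
new amp(|11⟩) = (i)·a = 0.3403i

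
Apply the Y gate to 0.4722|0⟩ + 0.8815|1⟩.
-0.8815i|0⟩ + 0.4722i|1⟩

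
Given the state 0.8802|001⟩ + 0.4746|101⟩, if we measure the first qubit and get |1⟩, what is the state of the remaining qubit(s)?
|01⟩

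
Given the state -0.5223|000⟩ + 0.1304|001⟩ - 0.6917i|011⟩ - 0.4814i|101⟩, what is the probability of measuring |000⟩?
0.2728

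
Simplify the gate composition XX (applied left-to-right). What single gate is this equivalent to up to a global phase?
I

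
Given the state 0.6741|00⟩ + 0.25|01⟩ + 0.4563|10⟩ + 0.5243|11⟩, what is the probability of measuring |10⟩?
0.2082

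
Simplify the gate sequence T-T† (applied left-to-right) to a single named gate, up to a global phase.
I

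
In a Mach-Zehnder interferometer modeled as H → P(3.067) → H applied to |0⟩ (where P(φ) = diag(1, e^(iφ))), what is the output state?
(0.00139 + 0.03726i)|0⟩ + (0.9986 - 0.03726i)|1⟩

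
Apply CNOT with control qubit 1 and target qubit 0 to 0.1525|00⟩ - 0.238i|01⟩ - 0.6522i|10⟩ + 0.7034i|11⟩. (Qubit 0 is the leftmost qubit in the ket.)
0.1525|00⟩ + 0.7034i|01⟩ - 0.6522i|10⟩ - 0.238i|11⟩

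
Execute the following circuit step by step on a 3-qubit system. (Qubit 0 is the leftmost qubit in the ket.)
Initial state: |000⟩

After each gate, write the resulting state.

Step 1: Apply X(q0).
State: |100⟩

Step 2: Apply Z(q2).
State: |100⟩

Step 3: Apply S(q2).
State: |100⟩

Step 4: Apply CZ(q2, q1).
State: |100⟩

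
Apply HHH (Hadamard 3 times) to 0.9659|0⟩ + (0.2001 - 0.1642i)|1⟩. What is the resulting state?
(0.8245 - 0.1161i)|0⟩ + (0.5415 + 0.1161i)|1⟩

H² = I, so H^3 = H: a single Hadamard. With (a, b) = (0.9659, (0.2001 - 0.1642i)), H gives ((a + b)/√2, (a − b)/√2) = ((0.8245 - 0.1161i), (0.5415 + 0.1161i)).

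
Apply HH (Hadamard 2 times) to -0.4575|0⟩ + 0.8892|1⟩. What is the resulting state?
-0.4575|0⟩ + 0.8892|1⟩

H² = I, so an even number of Hadamards cancels: H^2 = I and the state is unchanged.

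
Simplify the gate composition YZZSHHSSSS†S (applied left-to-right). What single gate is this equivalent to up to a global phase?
Y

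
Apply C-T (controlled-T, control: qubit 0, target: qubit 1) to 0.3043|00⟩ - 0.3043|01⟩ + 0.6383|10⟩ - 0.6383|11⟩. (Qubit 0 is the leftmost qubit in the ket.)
0.3043|00⟩ - 0.3043|01⟩ + 0.6383|10⟩ + (-0.4513 - 0.4513i)|11⟩

C-T leaves the control-|0⟩ kets |00⟩, |01⟩ unchanged and applies T to qubit 1 on the control-|1⟩ pair (|10⟩, |11⟩).
T = [[1, 0], [0, (1/√2 + (1/√2)i)]].
With a = amp(|10⟩) = 0.6383 and b = amp(|11⟩) = -0.6383:
new amp(|10⟩) = (1)·a = 0.6383
new amp(|11⟩) = (1/√2 + (1/√2)i)·b = (-0.4513 - 0.4513i)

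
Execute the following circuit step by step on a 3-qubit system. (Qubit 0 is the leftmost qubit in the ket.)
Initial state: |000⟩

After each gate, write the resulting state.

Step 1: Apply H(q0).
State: 1/√2|000⟩ + 1/√2|100⟩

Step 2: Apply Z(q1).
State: 1/√2|000⟩ + 1/√2|100⟩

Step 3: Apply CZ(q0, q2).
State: 1/√2|000⟩ + 1/√2|100⟩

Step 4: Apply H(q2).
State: 1/2|000⟩ + 1/2|001⟩ + 1/2|100⟩ + 1/2|101⟩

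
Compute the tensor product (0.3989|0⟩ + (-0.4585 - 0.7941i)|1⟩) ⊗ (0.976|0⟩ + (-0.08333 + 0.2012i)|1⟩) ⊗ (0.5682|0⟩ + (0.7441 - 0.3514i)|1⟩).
0.2212|000⟩ + (0.2897 - 0.1368i)|001⟩ + (-0.01889 + 0.0456i)|010⟩ + (0.003469 + 0.0714i)|011⟩ + (-0.2543 - 0.4404i)|100⟩ + (-0.6053 - 0.4195i)|101⟩ + (0.1125 - 0.01482i)|110⟩ + (0.1382 - 0.08897i)|111⟩

amp(|b₁b₂…⟩) = product of the factor amplitudes for bits b₁, b₂, …; only kets whose every factor amplitude is nonzero survive.
|000⟩: (0.3989)(0.976)(0.5682) = 0.2212
|001⟩: (0.3989)(0.976)(0.7441 - 0.3514i) = (0.2897 - 0.1368i)
|010⟩: (0.3989)(-0.08333 + 0.2012i)(0.5682) = (-0.01889 + 0.0456i)
|011⟩: (0.3989)(-0.08333 + 0.2012i)(0.7441 - 0.3514i) = (0.003469 + 0.0714i)
|100⟩: (-0.4585 - 0.7941i)(0.976)(0.5682) = (-0.2543 - 0.4404i)
|101⟩: (-0.4585 - 0.7941i)(0.976)(0.7441 - 0.3514i) = (-0.6053 - 0.4195i)
|110⟩: (-0.4585 - 0.7941i)(-0.08333 + 0.2012i)(0.5682) = (0.1125 - 0.01482i)
|111⟩: (-0.4585 - 0.7941i)(-0.08333 + 0.2012i)(0.7441 - 0.3514i) = (0.1382 - 0.08897i)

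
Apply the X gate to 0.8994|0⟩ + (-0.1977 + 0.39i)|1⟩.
(-0.1977 + 0.39i)|0⟩ + 0.8994|1⟩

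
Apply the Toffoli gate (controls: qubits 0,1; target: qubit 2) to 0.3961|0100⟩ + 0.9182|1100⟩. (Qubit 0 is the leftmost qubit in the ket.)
0.3961|0100⟩ + 0.9182|1110⟩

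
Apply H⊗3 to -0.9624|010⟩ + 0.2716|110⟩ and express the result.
-0.2442|000⟩ - 0.2442|001⟩ + 0.2442|010⟩ + 0.2442|011⟩ - 0.4363|100⟩ - 0.4363|101⟩ + 0.4363|110⟩ + 0.4363|111⟩

H⊗3 gives amp(|y⟩) = (1/2√2) Σ_x (−1)^(x·y) amp(|x⟩), where x·y is the number of positions in which both x and y have a 1.
|000⟩: (-0.9624 + 0.2716)/(2√2) = -0.2442
|001⟩: (-0.9624 + 0.2716)/(2√2) = -0.2442
|010⟩: (0.9624 - 0.2716)/(2√2) = 0.2442
|011⟩: (0.9624 - 0.2716)/(2√2) = 0.2442
|100⟩: (-0.9624 - 0.2716)/(2√2) = -0.4363
|101⟩: (-0.9624 - 0.2716)/(2√2) = -0.4363
|110⟩: (0.9624 + 0.2716)/(2√2) = 0.4363
|111⟩: (0.9624 + 0.2716)/(2√2) = 0.4363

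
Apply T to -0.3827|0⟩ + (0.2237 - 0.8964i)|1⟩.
-0.3827|0⟩ + (0.792 - 0.4757i)|1⟩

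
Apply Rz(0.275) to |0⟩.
(0.9906 - 0.1371i)|0⟩

Rz(0.275) = [[e^(−iθ/2), 0], [0, e^(iθ/2)]] with e^(±iθ/2) = cos(θ/2) ± i·sin(θ/2); θ = 0.275, cos(θ/2) ≈ 0.990562, sin(θ/2) ≈ 0.137067.
With a = amp(|0⟩) = 1 and b = amp(|1⟩) = 0:
new amp(|0⟩) = (0.990562 - 0.137067i)·a = (0.9906 - 0.1371i)
new amp(|1⟩) = (0.990562 + 0.137067i)·b = 0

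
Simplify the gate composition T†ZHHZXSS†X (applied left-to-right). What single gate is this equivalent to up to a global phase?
T†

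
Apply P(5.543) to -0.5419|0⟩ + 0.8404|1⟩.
-0.5419|0⟩ + (0.6205 - 0.5668i)|1⟩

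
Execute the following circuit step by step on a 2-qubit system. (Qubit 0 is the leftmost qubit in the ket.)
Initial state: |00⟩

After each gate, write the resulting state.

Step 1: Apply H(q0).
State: 1/√2|00⟩ + 1/√2|10⟩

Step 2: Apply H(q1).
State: 1/2|00⟩ + 1/2|01⟩ + 1/2|10⟩ + 1/2|11⟩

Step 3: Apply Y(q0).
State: -(1/2)i|00⟩ - (1/2)i|01⟩ + (1/2)i|10⟩ + (1/2)i|11⟩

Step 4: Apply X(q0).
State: (1/2)i|00⟩ + (1/2)i|01⟩ - (1/2)i|10⟩ - (1/2)i|11⟩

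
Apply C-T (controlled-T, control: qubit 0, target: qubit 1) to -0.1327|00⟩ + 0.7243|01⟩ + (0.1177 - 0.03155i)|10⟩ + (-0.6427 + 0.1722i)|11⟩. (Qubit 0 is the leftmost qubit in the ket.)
-0.1327|00⟩ + 0.7243|01⟩ + (0.1177 - 0.03155i)|10⟩ + (-0.5762 - 0.3327i)|11⟩

C-T leaves the control-|0⟩ kets |00⟩, |01⟩ unchanged and applies T to qubit 1 on the control-|1⟩ pair (|10⟩, |11⟩).
T = [[1, 0], [0, (1/√2 + (1/√2)i)]].
With a = amp(|10⟩) = (0.1177 - 0.03155i) and b = amp(|11⟩) = (-0.6427 + 0.1722i):
new amp(|10⟩) = (1)·a = (0.1177 - 0.03155i)
new amp(|11⟩) = (1/√2 + (1/√2)i)·b = (-0.5762 - 0.3327i)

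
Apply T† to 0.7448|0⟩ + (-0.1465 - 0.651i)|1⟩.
0.7448|0⟩ + (-0.5639 - 0.3567i)|1⟩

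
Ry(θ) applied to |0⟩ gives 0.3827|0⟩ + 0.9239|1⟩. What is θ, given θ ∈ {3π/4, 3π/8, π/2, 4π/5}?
3π/4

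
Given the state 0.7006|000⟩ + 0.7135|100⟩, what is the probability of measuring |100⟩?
0.5091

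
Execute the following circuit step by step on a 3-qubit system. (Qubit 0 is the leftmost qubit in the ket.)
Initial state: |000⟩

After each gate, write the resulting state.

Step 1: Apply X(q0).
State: |100⟩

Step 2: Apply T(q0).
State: (1/√2 + (1/√2)i)|100⟩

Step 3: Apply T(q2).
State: (1/√2 + (1/√2)i)|100⟩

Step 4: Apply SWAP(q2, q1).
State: (1/√2 + (1/√2)i)|100⟩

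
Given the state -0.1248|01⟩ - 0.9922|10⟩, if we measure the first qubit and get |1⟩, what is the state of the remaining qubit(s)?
-|0⟩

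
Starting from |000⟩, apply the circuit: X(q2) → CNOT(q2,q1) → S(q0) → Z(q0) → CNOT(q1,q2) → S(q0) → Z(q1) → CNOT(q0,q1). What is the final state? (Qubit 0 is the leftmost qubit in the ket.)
-|010⟩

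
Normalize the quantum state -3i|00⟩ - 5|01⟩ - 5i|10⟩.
-0.3906i|00⟩ - 0.6509|01⟩ - 0.6509i|10⟩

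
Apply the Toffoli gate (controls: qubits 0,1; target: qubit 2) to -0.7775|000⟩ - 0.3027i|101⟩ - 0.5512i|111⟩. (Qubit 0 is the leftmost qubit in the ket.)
-0.7775|000⟩ - 0.3027i|101⟩ - 0.5512i|110⟩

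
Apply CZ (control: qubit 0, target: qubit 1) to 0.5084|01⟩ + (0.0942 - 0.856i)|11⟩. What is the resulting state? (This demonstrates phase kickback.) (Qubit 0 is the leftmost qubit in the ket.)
0.5084|01⟩ + (-0.0942 + 0.856i)|11⟩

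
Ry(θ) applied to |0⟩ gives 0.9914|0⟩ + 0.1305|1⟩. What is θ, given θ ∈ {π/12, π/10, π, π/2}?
π/12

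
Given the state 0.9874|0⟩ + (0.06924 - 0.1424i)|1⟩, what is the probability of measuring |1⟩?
0.02507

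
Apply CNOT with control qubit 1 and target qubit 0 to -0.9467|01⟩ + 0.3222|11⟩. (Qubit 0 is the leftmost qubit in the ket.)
0.3222|01⟩ - 0.9467|11⟩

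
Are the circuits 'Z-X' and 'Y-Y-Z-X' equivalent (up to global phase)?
Yes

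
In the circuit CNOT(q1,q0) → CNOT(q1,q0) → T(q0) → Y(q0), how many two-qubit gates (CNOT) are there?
2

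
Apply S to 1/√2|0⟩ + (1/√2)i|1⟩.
1/√2|0⟩ - 1/√2|1⟩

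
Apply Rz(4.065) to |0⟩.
(-0.4455 - 0.8953i)|0⟩

Rz(4.065) = [[e^(−iθ/2), 0], [0, e^(iθ/2)]] with e^(±iθ/2) = cos(θ/2) ± i·sin(θ/2); θ = 4.065, cos(θ/2) ≈ -0.445474, sin(θ/2) ≈ 0.895295.
With a = amp(|0⟩) = 1 and b = amp(|1⟩) = 0:
new amp(|0⟩) = (-0.445474 - 0.895295i)·a = (-0.4455 - 0.8953i)
new amp(|1⟩) = (-0.445474 + 0.895295i)·b = 0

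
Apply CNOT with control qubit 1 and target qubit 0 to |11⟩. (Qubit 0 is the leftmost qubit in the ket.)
|01⟩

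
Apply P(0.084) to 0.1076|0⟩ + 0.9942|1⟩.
0.1076|0⟩ + (0.9907 + 0.08341i)|1⟩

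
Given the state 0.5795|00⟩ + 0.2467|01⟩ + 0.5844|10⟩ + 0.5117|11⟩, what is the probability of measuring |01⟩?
0.06086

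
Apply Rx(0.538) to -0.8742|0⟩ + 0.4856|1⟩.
(-0.8428 - 0.1291i)|0⟩ + (0.4681 + 0.2323i)|1⟩

Rx(0.538) = [[cos(θ/2), −i·sin(θ/2)], [−i·sin(θ/2), cos(θ/2)]]; θ = 0.538, cos(θ/2) ≈ 0.964037, sin(θ/2) ≈ 0.265768.
With a = amp(|0⟩) = -0.8742 and b = amp(|1⟩) = 0.4856:
new amp(|0⟩) = (0.964037)·a + (-0.265768i)·b = (-0.8428 - 0.1291i)
new amp(|1⟩) = (-0.265768i)·a + (0.964037)·b = (0.4681 + 0.2323i)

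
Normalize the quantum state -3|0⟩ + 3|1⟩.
-1/√2|0⟩ + 1/√2|1⟩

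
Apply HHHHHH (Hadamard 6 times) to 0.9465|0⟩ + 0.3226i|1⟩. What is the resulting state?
0.9465|0⟩ + 0.3226i|1⟩

H² = I, so an even number of Hadamards cancels: H^6 = I and the state is unchanged.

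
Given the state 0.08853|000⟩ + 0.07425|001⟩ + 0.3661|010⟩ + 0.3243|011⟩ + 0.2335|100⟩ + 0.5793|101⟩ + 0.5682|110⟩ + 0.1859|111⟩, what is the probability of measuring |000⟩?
0.007838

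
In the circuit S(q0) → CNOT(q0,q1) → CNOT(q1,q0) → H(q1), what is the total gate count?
4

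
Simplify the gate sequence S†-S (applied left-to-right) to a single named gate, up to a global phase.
I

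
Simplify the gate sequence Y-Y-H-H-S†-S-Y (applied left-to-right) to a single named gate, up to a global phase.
Y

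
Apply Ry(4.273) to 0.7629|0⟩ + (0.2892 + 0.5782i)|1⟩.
(-0.6531 - 0.4881i)|0⟩ + (0.489 - 0.3099i)|1⟩

Ry(4.273) = [[cos(θ/2), −sin(θ/2)], [sin(θ/2), cos(θ/2)]]; θ = 4.273, cos(θ/2) ≈ -0.53601, sin(θ/2) ≈ 0.844212.
With a = amp(|0⟩) = 0.7629 and b = amp(|1⟩) = (0.2892 + 0.5782i):
new amp(|0⟩) = (-0.53601)·a + (-0.844212)·b = (-0.6531 - 0.4881i)
new amp(|1⟩) = (0.844212)·a + (-0.53601)·b = (0.489 - 0.3099i)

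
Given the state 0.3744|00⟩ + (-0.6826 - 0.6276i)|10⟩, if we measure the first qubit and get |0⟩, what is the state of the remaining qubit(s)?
|0⟩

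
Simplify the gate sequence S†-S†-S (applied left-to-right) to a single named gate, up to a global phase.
S†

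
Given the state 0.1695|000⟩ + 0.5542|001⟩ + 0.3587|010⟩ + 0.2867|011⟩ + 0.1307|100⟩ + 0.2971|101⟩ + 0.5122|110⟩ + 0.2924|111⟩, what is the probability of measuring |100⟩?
0.01708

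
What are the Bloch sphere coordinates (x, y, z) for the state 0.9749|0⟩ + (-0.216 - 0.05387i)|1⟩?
(-0.4212, -0.105, 0.9009)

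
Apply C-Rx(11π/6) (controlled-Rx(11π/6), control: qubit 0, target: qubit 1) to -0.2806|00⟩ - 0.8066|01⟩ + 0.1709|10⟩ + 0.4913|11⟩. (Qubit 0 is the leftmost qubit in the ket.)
-0.2806|00⟩ - 0.8066|01⟩ + (-0.1651 - 0.1272i)|10⟩ + (-0.4746 - 0.04423i)|11⟩

C-Rx(11π/6) leaves the control-|0⟩ kets |00⟩, |01⟩ unchanged and applies Rx(11π/6) to qubit 1 on the control-|1⟩ pair (|10⟩, |11⟩).
Rx(11π/6) = [[cos(θ/2), −i·sin(θ/2)], [−i·sin(θ/2), cos(θ/2)]]; θ = 11π/6, cos(θ/2) ≈ -0.965926, sin(θ/2) ≈ 0.258819.
With a = amp(|10⟩) = 0.1709 and b = amp(|11⟩) = 0.4913:
new amp(|10⟩) = (-0.965926)·a + (-0.258819i)·b = (-0.1651 - 0.1272i)
new amp(|11⟩) = (-0.258819i)·a + (-0.965926)·b = (-0.4746 - 0.04423i)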